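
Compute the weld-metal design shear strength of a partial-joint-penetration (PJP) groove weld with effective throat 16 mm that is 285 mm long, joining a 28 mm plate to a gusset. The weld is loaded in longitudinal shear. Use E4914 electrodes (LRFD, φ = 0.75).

φR_n ≈ 1010 kN

E49XX → F_EXX = 490 MPa.
Effective throat (given) t_e = 16 mm.
A_we = 16 × 285 = 4560 mm².
F_nw = 0.6 F_EXX = 294 MPa.
φR_n = 0.75 × 294 × 4560 × 10⁻³ = 1005 kN.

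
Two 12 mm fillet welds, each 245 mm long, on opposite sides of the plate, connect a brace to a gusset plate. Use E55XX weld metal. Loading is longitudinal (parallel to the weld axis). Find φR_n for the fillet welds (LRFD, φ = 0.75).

φR_n ≈ 1030 kN

E55XX → F_EXX = 550 MPa.
Effective throat t_e = 0.707 × 12 = 8.484 mm.
Total length L = 490 mm; A_we = 8.484 × 490 = 4157 mm².
F_nw = 0.6 F_EXX = 0.6 × 550 = 330 MPa.
φR_n = 0.75 × 330 × 4157 × 10⁻³ = 1029 kN.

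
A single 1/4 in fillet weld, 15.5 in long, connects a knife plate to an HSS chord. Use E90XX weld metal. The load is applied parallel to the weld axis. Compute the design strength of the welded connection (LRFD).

φR_n ≈ 111 kips

E90XX → F_EXX = 90 ksi.
Effective throat t_e = 0.707 × 0.25 = 0.1767 in.
Total length L = 15.5 in; A_we = 0.1767 × 15.5 = 2.74 in².
F_nw = 0.6 F_EXX = 0.6 × 90 = 54 ksi.
φR_n = 0.75 × 54 × 2.74 = 111 kips.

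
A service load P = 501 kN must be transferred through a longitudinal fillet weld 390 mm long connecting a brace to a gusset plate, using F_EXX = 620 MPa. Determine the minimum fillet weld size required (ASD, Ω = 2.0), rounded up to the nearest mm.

Total weld length L = 390 mm.
Required throat t_e = P × Ω / (0.6 F_EXX × L) = 501 × 2.0 / (0.6 × 620 × 390 × 10⁻³) = 6.907 mm.
Required leg w = t_e / 0.707 = 9.769 mm → use 10 mm.

w = 10 mm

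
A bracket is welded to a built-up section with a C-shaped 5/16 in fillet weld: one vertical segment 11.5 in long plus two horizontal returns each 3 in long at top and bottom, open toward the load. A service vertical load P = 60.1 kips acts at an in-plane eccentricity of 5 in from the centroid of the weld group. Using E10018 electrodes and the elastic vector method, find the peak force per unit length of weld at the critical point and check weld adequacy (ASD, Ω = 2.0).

f_max ≈ 7.61 kip/in; NOT adequate

E100XX → F_EXX = 100 ksi.
Total weld length L_w = 17.5 in. Treat welds as unit-width lines.
Centroid: x̄ = 2×3×1.5 / 17.5 = 0.5143 in from the vertical weld.
Polar moment about centroid: J = I_x + I_y = [11.5³/12 + 2×3×5.75²] + [11.5×0.5143² + 2(3³/12 + 3×0.9857²)] = 338.5 in³.
Direct shear f_v = P/L_w = 60.1 / 17.5 = 3.434 kip/in (vertical).
Torsion M = P·e = 60.1 × 5 = 300.5 kip·in.
Critical point at (x, y) = (2.486, 5.75) from centroid. f_tx = M·y/J = 5.105 kip/in; f_ty = M·x/J = 2.207 kip/in.
Resultant f_max = √[f_tx² + (f_v + f_ty)²] = √[5.105² + (3.434 + 2.207)²] = 7.608 kip/in.
Capacity per unit length: r_n/Ω = (1/2.0) × 0.6 × 100 × (0.707 × 0.3125) = 6.628 kip/in.
7.608 > 6.628 → NOT adequate.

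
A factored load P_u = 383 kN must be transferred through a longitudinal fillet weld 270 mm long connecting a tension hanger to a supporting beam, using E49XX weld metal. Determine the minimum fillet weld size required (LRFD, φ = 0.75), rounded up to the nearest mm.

E49XX → F_EXX = 490 MPa.
Total weld length L = 270 mm.
Required throat t_e = P_u / (φ × 0.6 F_EXX × L) = 383 / (0.75 × 0.6 × 490 × 270 × 10⁻³) = 6.433 mm.
Required leg w = t_e / 0.707 = 9.099 mm → use 10 mm.

w = 10 mm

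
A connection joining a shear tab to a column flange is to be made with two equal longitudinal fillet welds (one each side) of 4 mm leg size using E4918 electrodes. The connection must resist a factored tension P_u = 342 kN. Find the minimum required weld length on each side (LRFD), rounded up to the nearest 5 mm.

E49XX → F_EXX = 490 MPa.
Throat t_e = 0.707 × 4 = 2.828 mm.
φr_n = 0.75 × 0.6 × 490 × 2.828 × 10⁻³ = 0.6236 kN/mm.
L_req = P_u / φr_n = 342 / 0.6236 = 548.5 mm total.
Per side: 548.5 / 2 = 274.2 mm.
Round up → use L = 275 mm on each side.

L = 275 mm on each side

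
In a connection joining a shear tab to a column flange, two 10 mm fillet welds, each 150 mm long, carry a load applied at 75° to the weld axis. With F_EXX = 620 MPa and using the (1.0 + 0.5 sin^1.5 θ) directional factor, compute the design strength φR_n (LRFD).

t_e = 0.707 × 10 = 7.07 mm; A_we = 7.07 × 300 = 2121 mm².
Directional factor: 1.0 + 0.5 sin^1.5(75°) = 1.475.
F_nw = 0.6 × 620 × 1.475 = 548.6 MPa.
φR_n = 0.75 × 548.6 × 2121 × 10⁻³ = 872.6 kN.

φR_n ≈ 873 kN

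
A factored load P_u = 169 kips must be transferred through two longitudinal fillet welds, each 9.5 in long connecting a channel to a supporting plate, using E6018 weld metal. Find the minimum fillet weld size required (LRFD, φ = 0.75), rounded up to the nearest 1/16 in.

w = 1/2 in

E60XX → F_EXX = 60 ksi.
Total weld length L = 19 in.
Required throat t_e = P_u / (φ × 0.6 F_EXX × L) = 169 / (0.75 × 0.6 × 60 × 19) = 0.3294 in.
Required leg w = t_e / 0.707 = 0.466 in → use 1/2 in.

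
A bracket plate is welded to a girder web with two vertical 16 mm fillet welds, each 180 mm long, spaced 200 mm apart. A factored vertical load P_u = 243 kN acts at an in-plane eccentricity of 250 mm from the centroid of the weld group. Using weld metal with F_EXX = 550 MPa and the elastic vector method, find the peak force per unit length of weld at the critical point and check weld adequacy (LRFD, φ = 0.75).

Total weld length L_w = 360 mm. Treat welds as unit-width lines.
Polar moment about centroid: J = 2[d³/12 + d(b/2)²] = 2[180³/12 + 180×100²] = 4572000 mm³.
Direct shear f_v = P/L_w = 243×10³ / 360 = 675 N/mm (vertical).
Torsion M = P·e = 243×10³ × 250 = 60750000 N·mm.
Critical point at (x, y) = (100, 90) from centroid. f_tx = M·y/J = 1196 N/mm; f_ty = M·x/J = 1329 N/mm.
Resultant f_max = √[f_tx² + (f_v + f_ty)²] = √[1196² + (675 + 1329)²] = 2333 N/mm.
Capacity per unit length: φr_n = 0.75 × 0.6 × 550 × (0.707 × 16) = 2800 N/mm.
2333 ≤ 2800 → adequate.

f_max ≈ 2330 N/mm; adequate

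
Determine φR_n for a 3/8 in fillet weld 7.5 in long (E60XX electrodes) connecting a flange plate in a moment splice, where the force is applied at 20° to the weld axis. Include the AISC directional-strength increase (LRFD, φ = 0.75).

φR_n ≈ 59.1 kip

E60XX → F_EXX = 60 ksi.
t_e = 0.707 × 0.375 = 0.2651 in; A_we = 0.2651 × 7.5 = 1.988 in².
Directional factor: 1.0 + 0.5 sin^1.5(20°) = 1.1.
F_nw = 0.6 × 60 × 1.1 = 39.6 ksi.
φR_n = 0.75 × 39.6 × 1.988 = 59.06 kip.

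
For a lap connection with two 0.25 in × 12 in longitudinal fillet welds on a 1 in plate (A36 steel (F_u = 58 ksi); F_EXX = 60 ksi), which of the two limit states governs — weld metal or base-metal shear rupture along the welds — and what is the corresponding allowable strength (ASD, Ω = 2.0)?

R_n/Ω ≈ 76.4 kip (weld metal governs)

t_e = 0.707 × 0.25 = 0.1767 in; L = 24 in.
Weld metal: R_n/Ω = (1/2.0) × 0.6 × 60 × 0.1767 × 24 = 76.36 kip.
Base metal (shear rupture): R_n/Ω = (1/2.0) × 0.6 × 58 × 1 × 24 = 417.6 kip.
Governing: weld metal.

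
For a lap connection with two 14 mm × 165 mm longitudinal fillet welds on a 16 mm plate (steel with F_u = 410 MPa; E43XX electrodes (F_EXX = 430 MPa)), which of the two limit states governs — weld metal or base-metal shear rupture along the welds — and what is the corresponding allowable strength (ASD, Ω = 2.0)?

t_e = 0.707 × 14 = 9.898 mm; L = 330 mm.
Weld metal: R_n/Ω = (1/2.0) × 0.6 × 430 × 9.898 × 330 × 10⁻³ = 421.4 kN.
Base metal (shear rupture): R_n/Ω = (1/2.0) × 0.6 × 410 × 16 × 330 × 10⁻³ = 649.4 kN.
Governing: weld metal.

R_n/Ω ≈ 421 kN (weld metal governs)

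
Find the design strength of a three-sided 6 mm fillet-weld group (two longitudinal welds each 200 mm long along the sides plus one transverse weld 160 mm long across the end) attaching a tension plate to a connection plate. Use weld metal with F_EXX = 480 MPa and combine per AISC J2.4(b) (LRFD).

t_e = 0.707 × 6 = 4.242 mm.
R_nwl = 0.6 × 480 × 4.242 × 400 × 10⁻³ = 488.7 kN (longitudinal, 2 welds).
R_nwt = 0.6 × 480 × 4.242 × 160 × 10⁻³ = 195.5 kN (transverse, base value).
(i) R_nwl + R_nwt = 684.1 kN; (ii) 0.85 R_nwl + 1.5 R_nwt = 708.6 kN.
R_n = max = 708.6 kN [governs: (ii)]; φR_n = 531.4 kN.

φR_n ≈ 531 kN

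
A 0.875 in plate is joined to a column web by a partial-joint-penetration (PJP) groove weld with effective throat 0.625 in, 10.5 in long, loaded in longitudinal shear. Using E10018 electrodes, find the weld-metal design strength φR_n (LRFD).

E100XX → F_EXX = 100 ksi.
Effective throat (given) t_e = 0.625 in.
A_we = 0.625 × 10.5 = 6.562 in².
F_nw = 0.6 F_EXX = 60 ksi.
φR_n = 0.75 × 60 × 6.562 = 295.3 kips.

φR_n ≈ 295 kips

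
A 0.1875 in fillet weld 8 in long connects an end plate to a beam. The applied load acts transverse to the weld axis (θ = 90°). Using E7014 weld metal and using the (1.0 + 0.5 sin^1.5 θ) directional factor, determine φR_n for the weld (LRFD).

E70XX → F_EXX = 70 ksi.
t_e = 0.707 × 0.1875 = 0.1326 in; A_we = 0.1326 × 8 = 1.06 in².
Directional factor: 1.0 + 0.5 sin^1.5(90°) = 1.5.
F_nw = 0.6 × 70 × 1.5 = 63 ksi.
φR_n = 0.75 × 63 × 1.06 = 50.11 kip.

φR_n ≈ 50.1 kip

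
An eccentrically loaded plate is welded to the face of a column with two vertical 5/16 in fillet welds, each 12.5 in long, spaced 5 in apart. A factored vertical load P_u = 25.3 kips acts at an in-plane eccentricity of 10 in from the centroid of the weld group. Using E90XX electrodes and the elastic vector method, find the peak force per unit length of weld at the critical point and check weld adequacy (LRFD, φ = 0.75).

f_max ≈ 4.02 kip/in; adequate

E90XX → F_EXX = 90 ksi.
Total weld length L_w = 25 in. Treat welds as unit-width lines.
Polar moment about centroid: J = 2[d³/12 + d(b/2)²] = 2[12.5³/12 + 12.5×2.5²] = 481.8 in³.
Direct shear f_v = P/L_w = 25.3 / 25 = 1.012 kip/in (vertical).
Torsion M = P·e = 25.3 × 10 = 253 kip·in.
Critical point at (x, y) = (2.5, 6.25) from centroid. f_tx = M·y/J = 3.282 kip/in; f_ty = M·x/J = 1.313 kip/in.
Resultant f_max = √[f_tx² + (f_v + f_ty)²] = √[3.282² + (1.012 + 1.313)²] = 4.022 kip/in.
Capacity per unit length: φr_n = 0.75 × 0.6 × 90 × (0.707 × 0.3125) = 8.948 kip/in.
4.022 ≤ 8.948 → adequate.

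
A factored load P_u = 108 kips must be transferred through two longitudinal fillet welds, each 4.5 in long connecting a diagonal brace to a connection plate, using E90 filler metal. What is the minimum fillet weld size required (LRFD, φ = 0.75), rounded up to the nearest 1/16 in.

w = 7/16 in

E90XX → F_EXX = 90 ksi.
Total weld length L = 9 in.
Required throat t_e = P_u / (φ × 0.6 F_EXX × L) = 108 / (0.75 × 0.6 × 90 × 9) = 0.2963 in.
Required leg w = t_e / 0.707 = 0.4191 in → use 7/16 in.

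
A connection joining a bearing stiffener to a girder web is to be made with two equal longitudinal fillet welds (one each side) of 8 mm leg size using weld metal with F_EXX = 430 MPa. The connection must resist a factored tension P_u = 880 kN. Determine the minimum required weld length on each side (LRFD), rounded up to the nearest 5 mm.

Throat t_e = 0.707 × 8 = 5.656 mm.
φr_n = 0.75 × 0.6 × 430 × 5.656 × 10⁻³ = 1.094 kN/mm.
L_req = P_u / φr_n = 880 / 1.094 = 804.1 mm total.
Per side: 804.1 / 2 = 402 mm.
Round up → use L = 405 mm on each side.

L = 405 mm on each side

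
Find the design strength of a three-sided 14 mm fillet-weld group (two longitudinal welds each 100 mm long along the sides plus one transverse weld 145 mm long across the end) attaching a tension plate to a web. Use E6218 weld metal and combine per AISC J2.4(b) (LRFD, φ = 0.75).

φR_n ≈ 1070 kN

E62XX → F_EXX = 620 MPa.
t_e = 0.707 × 14 = 9.898 mm.
R_nwl = 0.6 × 620 × 9.898 × 200 × 10⁻³ = 736.4 kN (longitudinal, 2 welds).
R_nwt = 0.6 × 620 × 9.898 × 145 × 10⁻³ = 533.9 kN (transverse, base value).
(i) R_nwl + R_nwt = 1270 kN; (ii) 0.85 R_nwl + 1.5 R_nwt = 1427 kN.
R_n = max = 1427 kN [governs: (ii)]; φR_n = 1070 kN.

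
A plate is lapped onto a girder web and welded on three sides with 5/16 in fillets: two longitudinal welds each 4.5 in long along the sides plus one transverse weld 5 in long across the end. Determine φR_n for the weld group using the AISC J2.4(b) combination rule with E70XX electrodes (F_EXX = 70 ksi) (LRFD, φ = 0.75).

t_e = 0.707 × 0.3125 = 0.2209 in.
R_nwl = 0.6 × 70 × 0.2209 × 9 = 83.51 kip (longitudinal, 2 welds).
R_nwt = 0.6 × 70 × 0.2209 × 5 = 46.4 kip (transverse, base value).
(i) R_nwl + R_nwt = 129.9 kip; (ii) 0.85 R_nwl + 1.5 R_nwt = 140.6 kip.
R_n = max = 140.6 kip [governs: (ii)]; φR_n = 105.4 kip.

φR_n ≈ 105 kip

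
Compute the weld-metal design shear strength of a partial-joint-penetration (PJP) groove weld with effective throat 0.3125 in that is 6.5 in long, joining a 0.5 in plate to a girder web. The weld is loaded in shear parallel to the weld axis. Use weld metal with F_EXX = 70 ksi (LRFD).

φR_n ≈ 64 kips

Effective throat (given) t_e = 0.3125 in.
A_we = 0.3125 × 6.5 = 2.031 in².
F_nw = 0.6 F_EXX = 42 ksi.
φR_n = 0.75 × 42 × 2.031 = 63.98 kips.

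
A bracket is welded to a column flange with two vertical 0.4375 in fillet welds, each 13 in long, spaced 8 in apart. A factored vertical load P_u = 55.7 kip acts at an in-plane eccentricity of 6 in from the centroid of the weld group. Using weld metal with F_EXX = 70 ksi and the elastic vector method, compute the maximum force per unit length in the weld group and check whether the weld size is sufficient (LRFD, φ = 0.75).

Total weld length L_w = 26 in. Treat welds as unit-width lines.
Polar moment about centroid: J = 2[d³/12 + d(b/2)²] = 2[13³/12 + 13×4²] = 782.2 in³.
Direct shear f_v = P/L_w = 55.7 / 26 = 2.142 kip/in (vertical).
Torsion M = P·e = 55.7 × 6 = 334.2 kip·in.
Critical point at (x, y) = (4, 6.5) from centroid. f_tx = M·y/J = 2.777 kip/in; f_ty = M·x/J = 1.709 kip/in.
Resultant f_max = √[f_tx² + (f_v + f_ty)²] = √[2.777² + (2.142 + 1.709)²] = 4.748 kip/in.
Capacity per unit length: φr_n = 0.75 × 0.6 × 70 × (0.707 × 0.4375) = 9.743 kip/in.
4.748 ≤ 9.743 → adequate.

f_max ≈ 4.75 kip/in; adequate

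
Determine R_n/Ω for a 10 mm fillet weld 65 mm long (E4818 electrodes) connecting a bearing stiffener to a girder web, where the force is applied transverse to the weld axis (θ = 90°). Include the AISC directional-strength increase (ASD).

E48XX → F_EXX = 480 MPa.
t_e = 0.707 × 10 = 7.07 mm; A_we = 7.07 × 65 = 459.5 mm².
Directional factor: 1.0 + 0.5 sin^1.5(90°) = 1.5.
F_nw = 0.6 × 480 × 1.5 = 432 MPa.
R_n/Ω = (432 × 459.5) / 2.0 × 10⁻³ = 99.26 kN.

R_n/Ω ≈ 99.3 kN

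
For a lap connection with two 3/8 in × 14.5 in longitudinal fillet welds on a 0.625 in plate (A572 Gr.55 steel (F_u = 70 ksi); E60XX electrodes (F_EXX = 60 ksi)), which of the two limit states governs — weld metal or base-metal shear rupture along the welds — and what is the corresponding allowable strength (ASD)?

t_e = 0.707 × 0.375 = 0.2651 in; L = 29 in.
Weld metal: R_n/Ω = (1/2.0) × 0.6 × 60 × 0.2651 × 29 = 138.4 kip.
Base metal (shear rupture): R_n/Ω = (1/2.0) × 0.6 × 70 × 0.625 × 29 = 380.6 kip.
Governing: weld metal.

R_n/Ω ≈ 138 kip (weld metal governs)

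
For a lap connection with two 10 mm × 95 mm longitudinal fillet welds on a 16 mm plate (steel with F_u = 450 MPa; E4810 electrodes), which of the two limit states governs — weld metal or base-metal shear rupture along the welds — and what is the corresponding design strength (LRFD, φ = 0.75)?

E48XX → F_EXX = 480 MPa.
t_e = 0.707 × 10 = 7.07 mm; L = 190 mm.
Weld metal: φR_n = 0.75 × 0.6 × 480 × 7.07 × 190 × 10⁻³ = 290.2 kN.
Base metal (shear rupture): φR_n = 0.75 × 0.6 × 450 × 16 × 190 × 10⁻³ = 615.6 kN.
Governing: weld metal.

φR_n ≈ 290 kN (weld metal governs)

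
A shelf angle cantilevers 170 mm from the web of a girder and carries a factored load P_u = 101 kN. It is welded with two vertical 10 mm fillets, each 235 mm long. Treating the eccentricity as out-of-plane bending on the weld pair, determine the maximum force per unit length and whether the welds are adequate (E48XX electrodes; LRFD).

f_max ≈ 957 N/mm; adequate

E48XX → F_EXX = 480 MPa.
L_w = 2 × 235 = 470 mm; section modulus (unit throat) S = 2 × L²/6 = 18410 mm².
Direct shear f_v = P/L_w = 101×10³/470 = 214.9 N/mm.
Moment M = P × e = 101×10³ × 170 = 17170000 N·mm; bending f_b = M/S = 932.7 N/mm.
f_max = √(f_v² + f_b²) = √(214.9² + 932.7²) = 957.2 N/mm.
φr_n = 0.75 × 0.6 × 480 × (0.707 × 10) = 1527 N/mm → adequate.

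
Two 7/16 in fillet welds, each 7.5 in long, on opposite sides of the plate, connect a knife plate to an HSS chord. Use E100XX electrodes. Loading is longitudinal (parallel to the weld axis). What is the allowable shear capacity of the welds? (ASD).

R_n/Ω ≈ 139 kips

E100XX → F_EXX = 100 ksi.
Effective throat t_e = 0.707 × 0.4375 = 0.3093 in.
Total length L = 15 in; A_we = 0.3093 × 15 = 4.64 in².
F_nw = 0.6 F_EXX = 0.6 × 100 = 60 ksi.
R_n = 60 × 4.64 = 278.4 kips; R_n/Ω = 278.4/2.0 = 139.2 kips.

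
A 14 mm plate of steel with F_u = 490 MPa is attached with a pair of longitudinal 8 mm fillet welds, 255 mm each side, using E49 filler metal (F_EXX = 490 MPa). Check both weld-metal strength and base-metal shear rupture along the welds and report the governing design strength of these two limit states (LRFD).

t_e = 0.707 × 8 = 5.656 mm; L = 510 mm.
Weld metal: φR_n = 0.75 × 0.6 × 490 × 5.656 × 510 × 10⁻³ = 636 kN.
Base metal (shear rupture): φR_n = 0.75 × 0.6 × 490 × 14 × 510 × 10⁻³ = 1574 kN.
Governing: weld metal.

φR_n ≈ 636 kN (weld metal governs)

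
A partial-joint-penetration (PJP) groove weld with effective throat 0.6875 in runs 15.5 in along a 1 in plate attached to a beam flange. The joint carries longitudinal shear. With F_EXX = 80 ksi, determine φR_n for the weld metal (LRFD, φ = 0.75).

φR_n ≈ 384 kip

Effective throat (given) t_e = 0.6875 in.
A_we = 0.6875 × 15.5 = 10.66 in².
F_nw = 0.6 F_EXX = 48 ksi.
φR_n = 0.75 × 48 × 10.66 = 383.6 kip.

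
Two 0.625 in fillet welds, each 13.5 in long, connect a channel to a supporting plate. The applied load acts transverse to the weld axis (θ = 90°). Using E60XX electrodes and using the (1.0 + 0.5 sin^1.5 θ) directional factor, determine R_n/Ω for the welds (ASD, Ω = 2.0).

E60XX → F_EXX = 60 ksi.
t_e = 0.707 × 0.625 = 0.4419 in; A_we = 0.4419 × 27 = 11.93 in².
Directional factor: 1.0 + 0.5 sin^1.5(90°) = 1.5.
F_nw = 0.6 × 60 × 1.5 = 54 ksi.
R_n/Ω = (54 × 11.93) / 2.0 = 322.1 kips.

R_n/Ω ≈ 322 kips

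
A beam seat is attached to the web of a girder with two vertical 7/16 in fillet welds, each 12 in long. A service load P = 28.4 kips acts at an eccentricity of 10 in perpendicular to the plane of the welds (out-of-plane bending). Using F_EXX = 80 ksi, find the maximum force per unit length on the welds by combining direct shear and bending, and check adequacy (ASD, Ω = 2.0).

L_w = 2 × 12 = 24 in; section modulus (unit throat) S = 2 × L²/6 = 48 in².
Direct shear f_v = P/L_w = 28.4/24 = 1.183 kip/in.
Moment M = P × e = 28.4 × 10 = 284 kip·in; bending f_b = M/S = 5.917 kip/in.
f_max = √(f_v² + f_b²) = √(1.183² + 5.917²) = 6.034 kip/in.
r_n/Ω = (1/2.0) × 0.6 × 80 × (0.707 × 0.4375) = 7.423 kip/in → adequate.

f_max ≈ 6.03 kip/in; adequate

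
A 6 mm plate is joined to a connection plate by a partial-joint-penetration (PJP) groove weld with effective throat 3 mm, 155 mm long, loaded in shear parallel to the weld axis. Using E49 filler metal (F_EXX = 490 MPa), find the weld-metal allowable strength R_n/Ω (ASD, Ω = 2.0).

Effective throat (given) t_e = 3 mm.
A_we = 3 × 155 = 465 mm².
F_nw = 0.6 F_EXX = 294 MPa.
R_n/Ω = (294 × 465) / 2.0 × 10⁻³ = 68.36 kN.

R_n/Ω ≈ 68.4 kN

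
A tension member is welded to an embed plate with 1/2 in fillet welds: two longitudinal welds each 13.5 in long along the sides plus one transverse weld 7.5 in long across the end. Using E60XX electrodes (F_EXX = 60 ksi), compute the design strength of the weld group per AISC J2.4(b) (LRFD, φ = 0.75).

t_e = 0.707 × 0.5 = 0.3535 in.
R_nwl = 0.6 × 60 × 0.3535 × 27 = 343.6 kips (longitudinal, 2 welds).
R_nwt = 0.6 × 60 × 0.3535 × 7.5 = 95.44 kips (transverse, base value).
(i) R_nwl + R_nwt = 439 kips; (ii) 0.85 R_nwl + 1.5 R_nwt = 435.2 kips.
R_n = max = 439 kips [governs: (i)]; φR_n = 329.3 kips.

φR_n ≈ 329 kips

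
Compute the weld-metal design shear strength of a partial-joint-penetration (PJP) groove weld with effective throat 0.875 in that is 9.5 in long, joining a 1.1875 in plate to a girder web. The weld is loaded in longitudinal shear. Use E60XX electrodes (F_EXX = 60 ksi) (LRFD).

φR_n ≈ 224 kips

Effective throat (given) t_e = 0.875 in.
A_we = 0.875 × 9.5 = 8.312 in².
F_nw = 0.6 F_EXX = 36 ksi.
φR_n = 0.75 × 36 × 8.312 = 224.4 kips.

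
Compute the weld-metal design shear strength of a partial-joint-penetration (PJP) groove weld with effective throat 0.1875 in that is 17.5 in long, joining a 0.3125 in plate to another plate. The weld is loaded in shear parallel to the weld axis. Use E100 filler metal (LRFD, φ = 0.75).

E100XX → F_EXX = 100 ksi.
Effective throat (given) t_e = 0.1875 in.
A_we = 0.1875 × 17.5 = 3.281 in².
F_nw = 0.6 F_EXX = 60 ksi.
φR_n = 0.75 × 60 × 3.281 = 147.7 kip.

φR_n ≈ 148 kip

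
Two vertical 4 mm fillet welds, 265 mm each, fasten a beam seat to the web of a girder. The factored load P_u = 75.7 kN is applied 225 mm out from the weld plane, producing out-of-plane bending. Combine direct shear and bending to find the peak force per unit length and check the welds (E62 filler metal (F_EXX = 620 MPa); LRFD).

L_w = 2 × 265 = 530 mm; section modulus (unit throat) S = 2 × L²/6 = 23410 mm².
Direct shear f_v = P/L_w = 75.7×10³/530 = 142.8 N/mm.
Moment M = P × e = 75.7×10³ × 225 = 17032000 N·mm; bending f_b = M/S = 727.6 N/mm.
f_max = √(f_v² + f_b²) = √(142.8² + 727.6²) = 741.5 N/mm.
φr_n = 0.75 × 0.6 × 620 × (0.707 × 4) = 789 N/mm → adequate.

f_max ≈ 742 N/mm; adequate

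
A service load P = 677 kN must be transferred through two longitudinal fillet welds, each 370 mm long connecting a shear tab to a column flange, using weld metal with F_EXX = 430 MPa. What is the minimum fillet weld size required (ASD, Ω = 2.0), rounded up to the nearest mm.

Total weld length L = 740 mm.
Required throat t_e = P × Ω / (0.6 F_EXX × L) = 677 × 2.0 / (0.6 × 430 × 740 × 10⁻³) = 7.092 mm.
Required leg w = t_e / 0.707 = 10.03 mm → use 11 mm.

w = 11 mm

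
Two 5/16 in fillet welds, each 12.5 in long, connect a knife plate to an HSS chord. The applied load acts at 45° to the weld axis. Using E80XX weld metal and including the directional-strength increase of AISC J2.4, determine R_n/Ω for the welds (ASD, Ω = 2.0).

R_n/Ω ≈ 172 kip

E80XX → F_EXX = 80 ksi.
t_e = 0.707 × 0.3125 = 0.2209 in; A_we = 0.2209 × 25 = 5.523 in².
Directional factor: 1.0 + 0.5 sin^1.5(45°) = 1.297.
F_nw = 0.6 × 80 × 1.297 = 62.27 ksi.
R_n/Ω = (62.27 × 5.523) / 2.0 = 172 kip.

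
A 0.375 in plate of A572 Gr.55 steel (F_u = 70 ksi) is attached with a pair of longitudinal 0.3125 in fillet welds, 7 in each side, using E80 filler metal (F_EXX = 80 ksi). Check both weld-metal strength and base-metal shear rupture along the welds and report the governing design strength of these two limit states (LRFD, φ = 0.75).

φR_n ≈ 111 kips (weld metal governs)

t_e = 0.707 × 0.3125 = 0.2209 in; L = 14 in.
Weld metal: φR_n = 0.75 × 0.6 × 80 × 0.2209 × 14 = 111.4 kips.
Base metal (shear rupture): φR_n = 0.75 × 0.6 × 70 × 0.375 × 14 = 165.4 kips.
Governing: weld metal.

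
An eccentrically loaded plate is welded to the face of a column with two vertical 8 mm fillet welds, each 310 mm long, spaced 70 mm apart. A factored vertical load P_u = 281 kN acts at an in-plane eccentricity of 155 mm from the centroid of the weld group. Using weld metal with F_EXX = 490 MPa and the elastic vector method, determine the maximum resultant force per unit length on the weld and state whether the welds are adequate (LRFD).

Total weld length L_w = 620 mm. Treat welds as unit-width lines.
Polar moment about centroid: J = 2[d³/12 + d(b/2)²] = 2[310³/12 + 310×35²] = 5725000 mm³.
Direct shear f_v = P/L_w = 281×10³ / 620 = 453.2 N/mm (vertical).
Torsion M = P·e = 281×10³ × 155 = 43555000 N·mm.
Critical point at (x, y) = (35, 155) from centroid. f_tx = M·y/J = 1179 N/mm; f_ty = M·x/J = 266.3 N/mm.
Resultant f_max = √[f_tx² + (f_v + f_ty)²] = √[1179² + (453.2 + 266.3)²] = 1381 N/mm.
Capacity per unit length: φr_n = 0.75 × 0.6 × 490 × (0.707 × 8) = 1247 N/mm.
1381 > 1247 → NOT adequate.

f_max ≈ 1380 N/mm; NOT adequate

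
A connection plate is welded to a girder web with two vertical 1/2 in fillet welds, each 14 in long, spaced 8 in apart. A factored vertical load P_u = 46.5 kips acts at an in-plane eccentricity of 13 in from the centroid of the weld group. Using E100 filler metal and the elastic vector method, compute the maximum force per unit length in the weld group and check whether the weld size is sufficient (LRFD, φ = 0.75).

f_max ≈ 6.37 kip/in; adequate

E100XX → F_EXX = 100 ksi.
Total weld length L_w = 28 in. Treat welds as unit-width lines.
Polar moment about centroid: J = 2[d³/12 + d(b/2)²] = 2[14³/12 + 14×4²] = 905.3 in³.
Direct shear f_v = P/L_w = 46.5 / 28 = 1.661 kip/in (vertical).
Torsion M = P·e = 46.5 × 13 = 604.5 kip·in.
Critical point at (x, y) = (4, 7) from centroid. f_tx = M·y/J = 4.674 kip/in; f_ty = M·x/J = 2.671 kip/in.
Resultant f_max = √[f_tx² + (f_v + f_ty)²] = √[4.674² + (1.661 + 2.671)²] = 6.372 kip/in.
Capacity per unit length: φr_n = 0.75 × 0.6 × 100 × (0.707 × 0.5) = 15.91 kip/in.
6.372 ≤ 15.91 → adequate.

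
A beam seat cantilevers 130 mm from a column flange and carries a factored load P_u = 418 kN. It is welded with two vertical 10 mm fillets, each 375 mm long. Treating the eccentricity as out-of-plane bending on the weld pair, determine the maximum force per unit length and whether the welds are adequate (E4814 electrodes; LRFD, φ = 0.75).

f_max ≈ 1290 N/mm; adequate

E48XX → F_EXX = 480 MPa.
L_w = 2 × 375 = 750 mm; section modulus (unit throat) S = 2 × L²/6 = 46880 mm².
Direct shear f_v = P/L_w = 418×10³/750 = 557.3 N/mm.
Moment M = P × e = 418×10³ × 130 = 54340000 N·mm; bending f_b = M/S = 1159 N/mm.
f_max = √(f_v² + f_b²) = √(557.3² + 1159²) = 1286 N/mm.
φr_n = 0.75 × 0.6 × 480 × (0.707 × 10) = 1527 N/mm → adequate.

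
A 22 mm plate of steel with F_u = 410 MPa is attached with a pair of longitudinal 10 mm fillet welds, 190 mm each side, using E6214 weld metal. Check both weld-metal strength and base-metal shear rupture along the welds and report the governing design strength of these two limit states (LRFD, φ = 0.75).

φR_n ≈ 750 kN (weld metal governs)

E62XX → F_EXX = 620 MPa.
t_e = 0.707 × 10 = 7.07 mm; L = 380 mm.
Weld metal: φR_n = 0.75 × 0.6 × 620 × 7.07 × 380 × 10⁻³ = 749.6 kN.
Base metal (shear rupture): φR_n = 0.75 × 0.6 × 410 × 22 × 380 × 10⁻³ = 1542 kN.
Governing: weld metal.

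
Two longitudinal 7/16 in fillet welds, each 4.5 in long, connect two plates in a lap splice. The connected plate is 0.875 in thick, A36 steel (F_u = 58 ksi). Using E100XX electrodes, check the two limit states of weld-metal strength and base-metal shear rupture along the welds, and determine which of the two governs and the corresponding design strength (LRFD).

E100XX → F_EXX = 100 ksi.
t_e = 0.707 × 0.4375 = 0.3093 in; L = 9 in.
Weld metal: φR_n = 0.75 × 0.6 × 100 × 0.3093 × 9 = 125.3 kip.
Base metal (shear rupture): φR_n = 0.75 × 0.6 × 58 × 0.875 × 9 = 205.5 kip.
Governing: weld metal.

φR_n ≈ 125 kip (weld metal governs)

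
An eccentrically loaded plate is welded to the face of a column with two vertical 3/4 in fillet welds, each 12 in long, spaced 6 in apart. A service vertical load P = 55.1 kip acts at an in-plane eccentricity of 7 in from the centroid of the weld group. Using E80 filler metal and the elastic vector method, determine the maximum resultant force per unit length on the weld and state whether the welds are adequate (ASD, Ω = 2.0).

f_max ≈ 6.49 kip/in; adequate

E80XX → F_EXX = 80 ksi.
Total weld length L_w = 24 in. Treat welds as unit-width lines.
Polar moment about centroid: J = 2[d³/12 + d(b/2)²] = 2[12³/12 + 12×3²] = 504 in³.
Direct shear f_v = P/L_w = 55.1 / 24 = 2.296 kip/in (vertical).
Torsion M = P·e = 55.1 × 7 = 385.7 kip·in.
Critical point at (x, y) = (3, 6) from centroid. f_tx = M·y/J = 4.592 kip/in; f_ty = M·x/J = 2.296 kip/in.
Resultant f_max = √[f_tx² + (f_v + f_ty)²] = √[4.592² + (2.296 + 2.296)²] = 6.494 kip/in.
Capacity per unit length: r_n/Ω = (1/2.0) × 0.6 × 80 × (0.707 × 0.75) = 12.73 kip/in.
6.494 ≤ 12.73 → adequate.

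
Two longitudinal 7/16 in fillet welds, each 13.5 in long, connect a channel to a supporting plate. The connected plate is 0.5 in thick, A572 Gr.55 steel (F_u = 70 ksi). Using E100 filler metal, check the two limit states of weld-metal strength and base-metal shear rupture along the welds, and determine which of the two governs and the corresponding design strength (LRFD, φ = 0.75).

E100XX → F_EXX = 100 ksi.
t_e = 0.707 × 0.4375 = 0.3093 in; L = 27 in.
Weld metal: φR_n = 0.75 × 0.6 × 100 × 0.3093 × 27 = 375.8 kips.
Base metal (shear rupture): φR_n = 0.75 × 0.6 × 70 × 0.5 × 27 = 425.2 kips.
Governing: weld metal.

φR_n ≈ 376 kips (weld metal governs)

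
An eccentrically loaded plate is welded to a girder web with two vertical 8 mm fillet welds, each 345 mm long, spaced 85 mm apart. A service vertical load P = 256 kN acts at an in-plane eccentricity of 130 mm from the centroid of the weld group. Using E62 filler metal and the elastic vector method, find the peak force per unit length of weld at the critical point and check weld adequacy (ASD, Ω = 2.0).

f_max ≈ 895 N/mm; adequate

E62XX → F_EXX = 620 MPa.
Total weld length L_w = 690 mm. Treat welds as unit-width lines.
Polar moment about centroid: J = 2[d³/12 + d(b/2)²] = 2[345³/12 + 345×42.5²] = 8090000 mm³.
Direct shear f_v = P/L_w = 256×10³ / 690 = 371 N/mm (vertical).
Torsion M = P·e = 256×10³ × 130 = 33280000 N·mm.
Critical point at (x, y) = (42.5, 172.5) from centroid. f_tx = M·y/J = 709.6 N/mm; f_ty = M·x/J = 174.8 N/mm.
Resultant f_max = √[f_tx² + (f_v + f_ty)²] = √[709.6² + (371 + 174.8)²] = 895.2 N/mm.
Capacity per unit length: r_n/Ω = (1/2.0) × 0.6 × 620 × (0.707 × 8) = 1052 N/mm.
895.2 ≤ 1052 → adequate.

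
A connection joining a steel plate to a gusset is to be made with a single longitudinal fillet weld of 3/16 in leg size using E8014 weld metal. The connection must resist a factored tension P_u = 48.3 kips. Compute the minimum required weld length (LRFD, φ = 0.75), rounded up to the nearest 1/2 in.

E80XX → F_EXX = 80 ksi.
Throat t_e = 0.707 × 0.1875 = 0.1326 in.
φr_n = 0.75 × 0.6 × 80 × 0.1326 = 4.772 kips/in.
L_req = P_u / φr_n = 48.3 / 4.772 = 10.12 in total.
Round up → use L = 10.5 in.

L = 10.5 in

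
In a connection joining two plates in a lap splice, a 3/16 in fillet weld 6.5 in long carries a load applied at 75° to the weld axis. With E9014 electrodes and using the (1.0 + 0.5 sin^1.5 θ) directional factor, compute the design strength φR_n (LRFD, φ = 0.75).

E90XX → F_EXX = 90 ksi.
t_e = 0.707 × 0.1875 = 0.1326 in; A_we = 0.1326 × 6.5 = 0.8617 in².
Directional factor: 1.0 + 0.5 sin^1.5(75°) = 1.475.
F_nw = 0.6 × 90 × 1.475 = 79.63 ksi.
φR_n = 0.75 × 79.63 × 0.8617 = 51.46 kip.

φR_n ≈ 51.5 kip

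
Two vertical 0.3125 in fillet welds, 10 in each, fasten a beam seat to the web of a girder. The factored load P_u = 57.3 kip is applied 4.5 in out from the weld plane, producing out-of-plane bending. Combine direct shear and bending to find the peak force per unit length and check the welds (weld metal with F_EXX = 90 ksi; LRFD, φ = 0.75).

L_w = 2 × 10 = 20 in; section modulus (unit throat) S = 2 × L²/6 = 33.33 in².
Direct shear f_v = P/L_w = 57.3/20 = 2.865 kip/in.
Moment M = P × e = 57.3 × 4.5 = 257.85 kip·in; bending f_b = M/S = 7.735 kip/in.
f_max = √(f_v² + f_b²) = √(2.865² + 7.735²) = 8.249 kip/in.
φr_n = 0.75 × 0.6 × 90 × (0.707 × 0.3125) = 8.948 kip/in → adequate.

f_max ≈ 8.25 kip/in; adequate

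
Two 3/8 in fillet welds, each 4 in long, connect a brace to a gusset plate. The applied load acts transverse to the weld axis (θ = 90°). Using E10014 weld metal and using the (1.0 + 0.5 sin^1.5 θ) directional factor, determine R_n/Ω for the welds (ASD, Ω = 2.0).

E100XX → F_EXX = 100 ksi.
t_e = 0.707 × 0.375 = 0.2651 in; A_we = 0.2651 × 8 = 2.121 in².
Directional factor: 1.0 + 0.5 sin^1.5(90°) = 1.5.
F_nw = 0.6 × 100 × 1.5 = 90 ksi.
R_n/Ω = (90 × 2.121) / 2.0 = 95.44 kips.

R_n/Ω ≈ 95.4 kips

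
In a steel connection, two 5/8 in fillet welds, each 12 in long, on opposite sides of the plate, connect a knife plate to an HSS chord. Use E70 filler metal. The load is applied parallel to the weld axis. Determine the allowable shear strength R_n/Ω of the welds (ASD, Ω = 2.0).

E70XX → F_EXX = 70 ksi.
Effective throat t_e = 0.707 × 0.625 = 0.4419 in.
Total length L = 24 in; A_we = 0.4419 × 24 = 10.6 in².
F_nw = 0.6 F_EXX = 0.6 × 70 = 42 ksi.
R_n = 42 × 10.6 = 445.4 kip; R_n/Ω = 445.4/2.0 = 222.7 kip.

R_n/Ω ≈ 223 kip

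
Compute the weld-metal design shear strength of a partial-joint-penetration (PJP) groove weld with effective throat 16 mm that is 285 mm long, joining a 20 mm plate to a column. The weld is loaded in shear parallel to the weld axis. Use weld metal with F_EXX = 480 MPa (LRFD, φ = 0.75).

φR_n ≈ 985 kN

Effective throat (given) t_e = 16 mm.
A_we = 16 × 285 = 4560 mm².
F_nw = 0.6 F_EXX = 288 MPa.
φR_n = 0.75 × 288 × 4560 × 10⁻³ = 985 kN.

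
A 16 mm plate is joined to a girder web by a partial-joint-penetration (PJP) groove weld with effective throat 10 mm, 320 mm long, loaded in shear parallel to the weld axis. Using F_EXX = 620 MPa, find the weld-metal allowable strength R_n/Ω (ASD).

Effective throat (given) t_e = 10 mm.
A_we = 10 × 320 = 3200 mm².
F_nw = 0.6 F_EXX = 372 MPa.
R_n/Ω = (372 × 3200) / 2.0 × 10⁻³ = 595.2 kN.

R_n/Ω ≈ 595 kN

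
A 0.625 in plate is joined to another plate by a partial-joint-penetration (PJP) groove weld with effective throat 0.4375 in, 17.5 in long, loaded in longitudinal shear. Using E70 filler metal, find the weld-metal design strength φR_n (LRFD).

φR_n ≈ 241 kip

E70XX → F_EXX = 70 ksi.
Effective throat (given) t_e = 0.4375 in.
A_we = 0.4375 × 17.5 = 7.656 in².
F_nw = 0.6 F_EXX = 42 ksi.
φR_n = 0.75 × 42 × 7.656 = 241.2 kip.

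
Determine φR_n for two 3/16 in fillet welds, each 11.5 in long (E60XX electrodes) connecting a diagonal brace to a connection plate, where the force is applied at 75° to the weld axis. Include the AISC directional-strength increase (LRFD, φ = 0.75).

φR_n ≈ 121 kips

E60XX → F_EXX = 60 ksi.
t_e = 0.707 × 0.1875 = 0.1326 in; A_we = 0.1326 × 23 = 3.049 in².
Directional factor: 1.0 + 0.5 sin^1.5(75°) = 1.475.
F_nw = 0.6 × 60 × 1.475 = 53.09 ksi.
φR_n = 0.75 × 53.09 × 3.049 = 121.4 kips.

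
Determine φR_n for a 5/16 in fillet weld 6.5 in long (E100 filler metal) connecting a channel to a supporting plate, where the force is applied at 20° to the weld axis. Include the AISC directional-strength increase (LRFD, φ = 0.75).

E100XX → F_EXX = 100 ksi.
t_e = 0.707 × 0.3125 = 0.2209 in; A_we = 0.2209 × 6.5 = 1.436 in².
Directional factor: 1.0 + 0.5 sin^1.5(20°) = 1.1.
F_nw = 0.6 × 100 × 1.1 = 66 ksi.
φR_n = 0.75 × 66 × 1.436 = 71.09 kips.

φR_n ≈ 71.1 kips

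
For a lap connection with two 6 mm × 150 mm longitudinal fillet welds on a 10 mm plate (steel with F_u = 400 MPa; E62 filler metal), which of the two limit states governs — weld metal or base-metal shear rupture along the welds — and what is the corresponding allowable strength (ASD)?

E62XX → F_EXX = 620 MPa.
t_e = 0.707 × 6 = 4.242 mm; L = 300 mm.
Weld metal: R_n/Ω = (1/2.0) × 0.6 × 620 × 4.242 × 300 × 10⁻³ = 236.7 kN.
Base metal (shear rupture): R_n/Ω = (1/2.0) × 0.6 × 400 × 10 × 300 × 10⁻³ = 360 kN.
Governing: weld metal.

R_n/Ω ≈ 237 kN (weld metal governs)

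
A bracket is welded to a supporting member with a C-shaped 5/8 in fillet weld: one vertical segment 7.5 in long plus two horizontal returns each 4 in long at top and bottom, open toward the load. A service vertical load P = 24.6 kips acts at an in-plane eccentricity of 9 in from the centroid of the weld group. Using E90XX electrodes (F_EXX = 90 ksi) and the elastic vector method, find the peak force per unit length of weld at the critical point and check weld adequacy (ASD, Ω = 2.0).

Total weld length L_w = 15.5 in. Treat welds as unit-width lines.
Centroid: x̄ = 2×4×2 / 15.5 = 1.032 in from the vertical weld.
Polar moment about centroid: J = I_x + I_y = [7.5³/12 + 2×4×3.75²] + [7.5×1.032² + 2(4³/12 + 4×0.9677²)] = 173.8 in³.
Direct shear f_v = P/L_w = 24.6 / 15.5 = 1.587 kip/in (vertical).
Torsion M = P·e = 24.6 × 9 = 221.4 kip·in.
Critical point at (x, y) = (2.968, 3.75) from centroid. f_tx = M·y/J = 4.777 kip/in; f_ty = M·x/J = 3.78 kip/in.
Resultant f_max = √[f_tx² + (f_v + f_ty)²] = √[4.777² + (1.587 + 3.78)²] = 7.185 kip/in.
Capacity per unit length: r_n/Ω = (1/2.0) × 0.6 × 90 × (0.707 × 0.625) = 11.93 kip/in.
7.185 ≤ 11.93 → adequate.

f_max ≈ 7.19 kip/in; adequate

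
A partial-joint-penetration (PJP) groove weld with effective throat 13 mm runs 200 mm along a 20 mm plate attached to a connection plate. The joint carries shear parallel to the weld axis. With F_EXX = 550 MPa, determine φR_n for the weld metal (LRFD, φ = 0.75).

Effective throat (given) t_e = 13 mm.
A_we = 13 × 200 = 2600 mm².
F_nw = 0.6 F_EXX = 330 MPa.
φR_n = 0.75 × 330 × 2600 × 10⁻³ = 643.5 kN.

φR_n ≈ 644 kN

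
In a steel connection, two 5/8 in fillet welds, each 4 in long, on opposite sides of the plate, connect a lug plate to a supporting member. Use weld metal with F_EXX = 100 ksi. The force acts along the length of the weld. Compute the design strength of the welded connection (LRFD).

Effective throat t_e = 0.707 × 0.625 = 0.4419 in.
Total length L = 8 in; A_we = 0.4419 × 8 = 3.535 in².
F_nw = 0.6 F_EXX = 0.6 × 100 = 60 ksi.
φR_n = 0.75 × 60 × 3.535 = 159.1 kips.

φR_n ≈ 159 kips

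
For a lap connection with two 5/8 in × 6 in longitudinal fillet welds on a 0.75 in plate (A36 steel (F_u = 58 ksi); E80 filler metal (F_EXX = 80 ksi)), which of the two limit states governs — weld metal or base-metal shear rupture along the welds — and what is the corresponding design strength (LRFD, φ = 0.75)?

φR_n ≈ 191 kips (weld metal governs)

t_e = 0.707 × 0.625 = 0.4419 in; L = 12 in.
Weld metal: φR_n = 0.75 × 0.6 × 80 × 0.4419 × 12 = 190.9 kips.
Base metal (shear rupture): φR_n = 0.75 × 0.6 × 58 × 0.75 × 12 = 234.9 kips.
Governing: weld metal.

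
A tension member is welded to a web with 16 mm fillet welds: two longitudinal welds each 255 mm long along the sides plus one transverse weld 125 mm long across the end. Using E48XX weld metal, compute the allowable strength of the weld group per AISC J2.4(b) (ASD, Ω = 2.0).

E48XX → F_EXX = 480 MPa.
t_e = 0.707 × 16 = 11.31 mm.
R_nwl = 0.6 × 480 × 11.31 × 510 × 10⁻³ = 1662 kN (longitudinal, 2 welds).
R_nwt = 0.6 × 480 × 11.31 × 125 × 10⁻³ = 407.2 kN (transverse, base value).
(i) R_nwl + R_nwt = 2069 kN; (ii) 0.85 R_nwl + 1.5 R_nwt = 2023 kN.
R_n = max = 2069 kN [governs: (i)]; R_n/Ω = 1034 kN.

R_n/Ω ≈ 1030 kN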